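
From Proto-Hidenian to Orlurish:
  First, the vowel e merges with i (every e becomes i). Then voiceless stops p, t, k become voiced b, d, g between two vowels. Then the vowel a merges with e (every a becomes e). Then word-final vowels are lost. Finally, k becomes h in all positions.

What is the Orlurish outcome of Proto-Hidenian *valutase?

Orlurish: *valutase > valutasi > valudasi > veludesi > veludes  (by vowel merger, intervocalic voicing, vowel merger, apocope)

veludes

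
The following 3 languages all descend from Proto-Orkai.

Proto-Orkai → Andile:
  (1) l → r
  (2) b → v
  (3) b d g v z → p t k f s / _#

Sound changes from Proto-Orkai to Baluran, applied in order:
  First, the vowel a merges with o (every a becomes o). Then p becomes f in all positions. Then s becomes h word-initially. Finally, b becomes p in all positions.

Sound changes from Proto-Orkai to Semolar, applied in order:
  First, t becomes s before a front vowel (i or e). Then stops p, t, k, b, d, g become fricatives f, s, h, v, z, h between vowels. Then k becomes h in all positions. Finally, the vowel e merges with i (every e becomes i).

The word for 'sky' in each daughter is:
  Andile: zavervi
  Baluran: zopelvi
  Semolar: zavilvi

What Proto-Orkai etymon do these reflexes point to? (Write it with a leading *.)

*zabelvi

Position 5: Andile has r, Baluran has l, Semolar has l. Baluran preserves l here (none of its changes turn any other segment into l), so the proto-segment is *l.
Position 3: Andile has v, Baluran has p, Semolar has v. In Baluran, p can only continue *b, so the proto-segment is *b.
This points to *zabelvi. Verify forward in each daughter:
Andile: start from *zabelvi.
  rule 1 (unconditioned shift): zabelvi → zabervi
  rule 2 (unconditioned shift): zabervi → zavervi
  rule 3: no change — zavervi
  ⇒ Andile zavervi
Baluran: *zabelvi > zobelvi > zopelvi  (by vowel merger, unconditioned shift)
Semolar: *zabelvi
  zabelvi (rule 1 does not apply)
  zabelvi → zavelvi   [intervocalic lenition]
  zavelvi (rule 3 does not apply)
  zavelvi → zavilvi   [vowel merger]
  giving Semolar zavilvi.
*zabelvi is the unique common source.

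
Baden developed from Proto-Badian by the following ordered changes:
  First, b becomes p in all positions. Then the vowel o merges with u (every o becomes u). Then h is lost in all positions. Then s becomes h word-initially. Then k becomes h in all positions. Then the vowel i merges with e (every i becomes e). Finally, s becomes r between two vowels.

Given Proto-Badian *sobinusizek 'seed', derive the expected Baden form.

hupenurezeh

Baden: *sobinusizek
  sobinusizek → sopinusizek   [unconditioned shift]
  sopinusizek → supinusizek   [vowel merger]
  supinusizek (rule 3 does not apply)
  supinusizek → hupinusizek   [debuccalisation]
  hupinusizek → hupinusizeh   [unconditioned shift]
  hupinusizeh → hupenusezeh   [vowel merger]
  hupenusezeh → hupenurezeh   [rhotacism]
  giving Baden hupenurezeh.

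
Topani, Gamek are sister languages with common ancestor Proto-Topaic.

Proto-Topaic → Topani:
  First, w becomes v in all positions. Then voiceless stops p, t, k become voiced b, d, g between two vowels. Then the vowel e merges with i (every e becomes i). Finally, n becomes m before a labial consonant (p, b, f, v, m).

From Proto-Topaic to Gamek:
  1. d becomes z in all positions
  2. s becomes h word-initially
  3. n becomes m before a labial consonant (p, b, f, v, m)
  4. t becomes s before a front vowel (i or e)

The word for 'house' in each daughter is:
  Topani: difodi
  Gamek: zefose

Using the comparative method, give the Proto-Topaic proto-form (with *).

*defote

Position 1: Topani has d, Gamek has z. Taking the neighbouring segments as reconstructed: Topani d can only go back to *d; Gamek z could go back to *d or *z — the one source consistent with every daughter is *d.
Position 2: Topani has i, Gamek has e. Gamek preserves e here (none of its changes turn any other segment into e), so the proto-segment is *e.
Position 6: Topani has i, Gamek has e. Gamek preserves e here (none of its changes turn any other segment into e), so the proto-segment is *e.
Verify the candidate proto-form against each daughter:
Topani: *defote
  defote (rule 1 does not apply)
  defote → defode   [intervocalic voicing]
  defode → difodi   [vowel merger]
  difodi (rule 4 does not apply)
  giving Topani difodi.
Gamek: *defote
  defote → zefote   [unconditioned shift]
  zefote (rule 2 does not apply)
  zefote (rule 3 does not apply)
  zefote → zefose   [palatalisation]
  giving Gamek zefose.
Only *defote yields all of Topani difodi, Gamek zefose.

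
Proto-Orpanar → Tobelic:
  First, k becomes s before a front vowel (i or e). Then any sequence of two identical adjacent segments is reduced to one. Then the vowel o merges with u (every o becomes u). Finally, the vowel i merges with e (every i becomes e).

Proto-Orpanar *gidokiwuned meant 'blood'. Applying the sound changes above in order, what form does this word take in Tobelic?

gedusewuned

Tobelic: start from *gidokiwuned.
  rule 1 (palatalisation): gidokiwuned → gidosiwuned
  rule 2: no change — gidosiwuned
  rule 3 (vowel merger): gidosiwuned → gidusiwuned
  rule 4 (vowel merger): gidusiwuned → gedusewuned
  ⇒ Tobelic gedusewuned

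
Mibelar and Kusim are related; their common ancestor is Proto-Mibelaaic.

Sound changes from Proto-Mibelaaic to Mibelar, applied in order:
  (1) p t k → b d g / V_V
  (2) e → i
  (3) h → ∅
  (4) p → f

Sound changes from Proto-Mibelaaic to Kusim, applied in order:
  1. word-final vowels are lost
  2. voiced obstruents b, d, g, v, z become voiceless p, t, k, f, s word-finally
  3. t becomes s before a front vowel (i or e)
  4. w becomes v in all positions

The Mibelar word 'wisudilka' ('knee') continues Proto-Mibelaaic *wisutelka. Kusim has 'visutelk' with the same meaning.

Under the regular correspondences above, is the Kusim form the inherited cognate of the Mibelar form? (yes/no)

Derive the expected Kusim reflex of *wisutelka:
Kusim: *wisutelka
  wisutelka → wisutelk   [apocope]
  wisutelk (rule 2 does not apply)
  wisutelk → wisuselk   [palatalisation]
  wisuselk → visuselk   [unconditioned shift]
  giving Kusim visuselk.
The regular Kusim reflex would be 'visuselk', but the attested form is 'visutelk'. The correspondence is irregular, so they are not cognates (the Kusim form has a different source).

no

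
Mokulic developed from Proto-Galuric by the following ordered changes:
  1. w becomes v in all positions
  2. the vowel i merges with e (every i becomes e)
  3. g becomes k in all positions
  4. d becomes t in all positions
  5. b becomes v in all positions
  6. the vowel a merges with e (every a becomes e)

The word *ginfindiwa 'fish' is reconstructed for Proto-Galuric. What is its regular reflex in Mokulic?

Mokulic: start from *ginfindiwa.
  rule 1 (unconditioned shift): ginfindiwa → ginfindiva
  rule 2 (vowel merger): ginfindiva → genfendeva
  rule 3 (unconditioned shift): genfendeva → kenfendeva
  rule 4 (unconditioned shift): kenfendeva → kenfenteva
  rule 5: no change — kenfenteva
  rule 6 (vowel merger): kenfenteva → kenfenteve
  ⇒ Mokulic kenfenteve

kenfenteve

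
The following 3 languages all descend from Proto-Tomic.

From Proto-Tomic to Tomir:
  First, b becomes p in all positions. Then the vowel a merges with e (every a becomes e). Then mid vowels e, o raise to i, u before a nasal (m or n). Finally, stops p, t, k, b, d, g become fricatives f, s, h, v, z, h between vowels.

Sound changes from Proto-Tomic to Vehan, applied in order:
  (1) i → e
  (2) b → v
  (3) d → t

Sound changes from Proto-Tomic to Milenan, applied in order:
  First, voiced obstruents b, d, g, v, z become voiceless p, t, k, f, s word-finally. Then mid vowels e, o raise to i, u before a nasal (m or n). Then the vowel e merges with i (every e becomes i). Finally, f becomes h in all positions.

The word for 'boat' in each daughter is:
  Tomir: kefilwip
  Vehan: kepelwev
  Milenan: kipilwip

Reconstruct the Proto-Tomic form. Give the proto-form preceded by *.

*kepilwib

Position 8: Tomir has p, Vehan has v, Milenan has p. Taking the neighbouring segments as reconstructed: Tomir p could go back to *p or *b; Vehan v could go back to *b or *v; Milenan p could go back to *p or *b — the one source consistent with every daughter is *b.
Position 4: Tomir has i, Vehan has e, Milenan has i. Taking the neighbouring segments as reconstructed: Tomir i can only go back to *i; Vehan e could go back to *e or *i; Milenan i could go back to *e or *i — the one source consistent with every daughter is *i.
Position 7: Tomir has i, Vehan has e, Milenan has i. Taking the neighbouring segments as reconstructed: Tomir i can only go back to *i; Vehan e could go back to *e or *i; Milenan i could go back to *e or *i — the one source consistent with every daughter is *i.
Verify the candidate proto-form against each daughter:
Tomir: *kepilwib > kepilwip > kefilwip  (by unconditioned shift, intervocalic lenition)
Vehan: *kepilwib
  kepilwib → kepelweb   [vowel merger]
  kepelweb → kepelwev   [unconditioned shift]
  kepelwev (rule 3 does not apply)
  giving Vehan kepelwev.
Milenan: start from *kepilwib.
  rule 1 (final devoicing): kepilwib → kepilwip
  rule 2: no change — kepilwip
  rule 3 (vowel merger): kepilwip → kipilwip
  rule 4: no change — kipilwip
  ⇒ Milenan kipilwip
Only *kepilwib yields all of Tomir kefilwip, Vehan kepelwev, Milenan kipilwip.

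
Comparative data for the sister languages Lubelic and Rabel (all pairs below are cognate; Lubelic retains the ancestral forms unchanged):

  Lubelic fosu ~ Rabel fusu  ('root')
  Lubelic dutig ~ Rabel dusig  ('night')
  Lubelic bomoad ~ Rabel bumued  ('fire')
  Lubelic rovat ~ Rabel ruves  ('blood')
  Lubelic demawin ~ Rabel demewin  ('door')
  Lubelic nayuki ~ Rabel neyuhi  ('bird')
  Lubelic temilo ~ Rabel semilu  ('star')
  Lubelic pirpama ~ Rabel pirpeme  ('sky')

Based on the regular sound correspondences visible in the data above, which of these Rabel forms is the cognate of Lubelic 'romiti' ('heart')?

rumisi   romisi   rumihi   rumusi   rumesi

bomoad ~ bumued — Lubelic o corresponds to Rabel u after a consonant, before a nasal.
dutig ~ dusig — Lubelic t corresponds to Rabel s between vowels (before a front vowel).
Applying these to Lubelic 'romiti':
  romiti → rumiti   (o→u after a consonant, before a nasal)
  rumiti → rumisi   (t→s between vowels (before a front vowel))
So the Rabel cognate is 'rumisi'.

rumisi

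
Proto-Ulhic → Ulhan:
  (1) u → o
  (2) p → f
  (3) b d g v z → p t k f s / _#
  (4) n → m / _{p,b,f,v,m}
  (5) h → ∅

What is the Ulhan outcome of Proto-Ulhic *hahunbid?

aombit

Ulhan: *hahunbid > hahonbid > hahonbit > hahombit > aombit  (by vowel merger, final devoicing, nasal place assimilation, h-loss)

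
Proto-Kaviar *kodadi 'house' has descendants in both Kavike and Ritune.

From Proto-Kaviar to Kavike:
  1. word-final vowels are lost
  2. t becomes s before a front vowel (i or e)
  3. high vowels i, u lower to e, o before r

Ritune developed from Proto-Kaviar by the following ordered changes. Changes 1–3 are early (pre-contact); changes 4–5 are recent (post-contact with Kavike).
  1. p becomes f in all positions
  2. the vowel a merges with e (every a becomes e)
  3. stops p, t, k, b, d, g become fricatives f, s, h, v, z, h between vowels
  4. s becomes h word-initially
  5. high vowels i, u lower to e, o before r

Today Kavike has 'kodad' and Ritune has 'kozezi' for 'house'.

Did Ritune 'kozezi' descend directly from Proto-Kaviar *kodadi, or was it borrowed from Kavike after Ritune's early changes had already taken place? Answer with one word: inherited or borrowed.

If inherited, *kodadi would pass through all of Ritune's changes:
Ritune: *kodadi > kodedi > kozezi  (by vowel merger, intervocalic lenition)
If borrowed from Kavike 'kodad' after the early changes, it would undergo only the recent ones:
  rule 4 (debuccalisation): no change (kodad)
  rule 5 (pre-rhotic lowering): no change (kodad)
  ⇒ as a loan: kodad
Ritune 'kozezi' matches the inherited outcome exactly, so it is an inherited cognate, not a loan.

inherited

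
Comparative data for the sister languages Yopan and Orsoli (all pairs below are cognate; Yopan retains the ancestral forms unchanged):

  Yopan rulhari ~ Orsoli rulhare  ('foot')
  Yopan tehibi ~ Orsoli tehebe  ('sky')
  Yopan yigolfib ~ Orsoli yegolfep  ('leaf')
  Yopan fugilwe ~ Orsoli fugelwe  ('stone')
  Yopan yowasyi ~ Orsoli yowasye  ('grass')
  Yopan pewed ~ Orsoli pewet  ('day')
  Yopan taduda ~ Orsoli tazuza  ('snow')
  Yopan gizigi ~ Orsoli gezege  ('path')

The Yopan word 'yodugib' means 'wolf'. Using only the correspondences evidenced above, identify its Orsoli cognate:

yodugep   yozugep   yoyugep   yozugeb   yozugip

taduda ~ tazuza — Yopan d corresponds to Orsoli z between vowels (before a back vowel).
tehibi ~ tehebe, yigolfib ~ yegolfep — Yopan i corresponds to Orsoli e after a consonant, before a labial obstruent.
yigolfib ~ yegolfep — Yopan b corresponds to Orsoli p word-finally.
Applying these to Yopan 'yodugib':
  yodugib → yozugib   (d→z between vowels (before a back vowel))
  yozugib → yozugeb   (i→e after a consonant, before a labial obstruent)
  yozugeb → yozugep   (b→p word-finally)
So the Orsoli cognate is 'yozugep'.

yozugep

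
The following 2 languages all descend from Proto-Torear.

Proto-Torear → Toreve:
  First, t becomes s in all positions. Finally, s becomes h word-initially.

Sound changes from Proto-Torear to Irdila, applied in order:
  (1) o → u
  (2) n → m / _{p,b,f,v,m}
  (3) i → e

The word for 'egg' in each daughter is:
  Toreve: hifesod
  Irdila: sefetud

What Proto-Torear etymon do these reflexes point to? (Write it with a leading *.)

*sifetod

Position 6: Toreve has o, Irdila has u. Toreve preserves o here (none of its changes turn any other segment into o), so the proto-segment is *o.
Position 1: Toreve has h, Irdila has s. Irdila preserves s here (none of its changes turn any other segment into s), so the proto-segment is *s.
Continuing position by position gives *sifetod; check it forward:
Toreve: *sifetod > sifesod > hifesod  (by unconditioned shift, debuccalisation)
Irdila: *sifetod > sifetud > sefetud  (by vowel merger, vowel merger)
Only *sifetod yields all of Toreve hifesod, Irdila sefetud.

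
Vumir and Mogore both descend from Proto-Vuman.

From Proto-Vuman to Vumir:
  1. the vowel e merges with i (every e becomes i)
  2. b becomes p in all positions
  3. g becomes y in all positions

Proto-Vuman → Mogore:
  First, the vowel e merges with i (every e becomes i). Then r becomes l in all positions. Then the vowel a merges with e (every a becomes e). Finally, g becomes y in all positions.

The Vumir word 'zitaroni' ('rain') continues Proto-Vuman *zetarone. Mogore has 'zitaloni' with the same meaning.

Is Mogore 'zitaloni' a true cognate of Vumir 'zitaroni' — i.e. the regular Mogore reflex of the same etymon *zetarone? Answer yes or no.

Derive the expected Mogore reflex of *zetarone:
Mogore: *zetarone
  zetarone → zitaroni   [vowel merger]
  zitaroni → zitaloni   [unconditioned shift]
  zitaloni → ziteloni   [vowel merger]
  ziteloni (rule 4 does not apply)
  giving Mogore ziteloni.
The regular Mogore reflex would be 'ziteloni', but the attested form is 'zitaloni'. The correspondence is irregular, so they are not cognates (the Mogore form has a different source).

no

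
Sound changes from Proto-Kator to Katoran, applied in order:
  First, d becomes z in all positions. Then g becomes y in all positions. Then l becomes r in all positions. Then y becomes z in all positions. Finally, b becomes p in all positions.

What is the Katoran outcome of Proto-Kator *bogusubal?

pozusupar

Katoran: start from *bogusubal.
  rule 1: no change — bogusubal
  rule 2 (unconditioned shift): bogusubal → boyusubal
  rule 3 (unconditioned shift): boyusubal → boyusubar
  rule 4 (unconditioned shift): boyusubar → bozusubar
  rule 5 (unconditioned shift): bozusubar → pozusupar
  ⇒ Katoran pozusupar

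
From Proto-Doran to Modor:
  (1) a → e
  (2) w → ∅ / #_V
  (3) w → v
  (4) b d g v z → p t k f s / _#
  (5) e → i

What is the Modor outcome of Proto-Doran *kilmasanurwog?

Modor: *kilmasanurwog > kilmesenurwog > kilmesenurvog > kilmesenurvok > kilmisinurvok  (by vowel merger, unconditioned shift, final devoicing, vowel merger)

kilmisinurvok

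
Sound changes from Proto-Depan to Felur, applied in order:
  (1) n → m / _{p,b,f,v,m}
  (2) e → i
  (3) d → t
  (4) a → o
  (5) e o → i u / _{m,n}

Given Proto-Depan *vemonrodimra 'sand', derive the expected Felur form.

vimunrotimro

Felur: start from *vemonrodimra.
  rule 1: no change — vemonrodimra
  rule 2 (vowel merger): vemonrodimra → vimonrodimra
  rule 3 (unconditioned shift): vimonrodimra → vimonrotimra
  rule 4 (vowel merger): vimonrotimra → vimonrotimro
  rule 5 (pre-nasal raising): vimonrotimro → vimunrotimro
  ⇒ Felur vimunrotimro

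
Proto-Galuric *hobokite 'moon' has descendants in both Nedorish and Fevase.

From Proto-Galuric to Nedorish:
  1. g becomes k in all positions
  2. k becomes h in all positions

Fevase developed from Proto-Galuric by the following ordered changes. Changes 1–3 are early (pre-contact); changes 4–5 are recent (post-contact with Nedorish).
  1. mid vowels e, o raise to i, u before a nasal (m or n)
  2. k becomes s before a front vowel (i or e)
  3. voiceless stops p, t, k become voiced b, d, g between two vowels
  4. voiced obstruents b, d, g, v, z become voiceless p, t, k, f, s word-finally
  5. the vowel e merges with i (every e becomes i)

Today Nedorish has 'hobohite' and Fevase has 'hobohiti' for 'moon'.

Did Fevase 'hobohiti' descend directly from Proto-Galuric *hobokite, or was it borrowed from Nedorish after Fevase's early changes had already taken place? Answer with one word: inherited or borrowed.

borrowed

If inherited, *hobokite would pass through all of Fevase's changes:
Fevase: start from *hobokite.
  rule 1: no change — hobokite
  rule 2 (palatalisation): hobokite → hobosite
  rule 3 (intervocalic voicing): hobosite → hoboside
  rule 4: no change — hoboside
  rule 5 (vowel merger): hoboside → hobosidi
  ⇒ Fevase hobosidi
If borrowed from Nedorish 'hobohite' after the early changes, it would undergo only the recent ones:
  rule 4 (final devoicing): no change (hobohite)
  rule 5 (vowel merger): hobohite → hobohiti
  ⇒ as a loan: hobohiti
Fevase 'hobohiti' matches the loan outcome 'hobohiti', not the inherited 'hobosidi' — it skipped the early Fevase changes, so it was borrowed from Nedorish.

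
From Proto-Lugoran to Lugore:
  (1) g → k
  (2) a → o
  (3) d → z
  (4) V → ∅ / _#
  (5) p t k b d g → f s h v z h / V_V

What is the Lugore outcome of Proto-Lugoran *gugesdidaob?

kuheszizoob

Lugore: *gugesdidaob
  gugesdidaob → kukesdidaob   [unconditioned shift]
  kukesdidaob → kukesdidoob   [vowel merger]
  kukesdidoob → kukeszizoob   [unconditioned shift]
  kukeszizoob (rule 4 does not apply)
  kukeszizoob → kuheszizoob   [intervocalic lenition]
  giving Lugore kuheszizoob.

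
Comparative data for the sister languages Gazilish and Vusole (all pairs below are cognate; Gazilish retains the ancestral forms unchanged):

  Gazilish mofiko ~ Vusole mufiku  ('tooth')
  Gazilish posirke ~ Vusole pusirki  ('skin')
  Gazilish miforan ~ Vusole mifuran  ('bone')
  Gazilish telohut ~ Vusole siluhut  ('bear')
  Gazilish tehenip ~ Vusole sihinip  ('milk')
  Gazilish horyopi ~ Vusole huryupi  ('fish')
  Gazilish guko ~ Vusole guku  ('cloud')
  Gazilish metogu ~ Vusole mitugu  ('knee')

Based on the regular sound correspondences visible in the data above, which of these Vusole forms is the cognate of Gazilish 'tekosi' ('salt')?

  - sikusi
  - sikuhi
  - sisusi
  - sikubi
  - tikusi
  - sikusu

telohut ~ siluhut, tehenip ~ sihinip — Gazilish t corresponds to Vusole s word-initially before a front vowel.
telohut ~ siluhut, tehenip ~ sihinip — Gazilish e corresponds to Vusole i after a consonant, before a consonant other than r, m, n, p, b, f, v.
posirke ~ pusirki, telohut ~ siluhut — Gazilish o corresponds to Vusole u after a consonant, before a consonant other than r, m, n, p, b, f, v.
Applying these to Gazilish 'tekosi':
  tekosi → sekosi   (t→s word-initially before a front vowel)
  sekosi → sikosi   (e→i after a consonant, before a consonant other than r, m, n, p, b, f, v)
  sikosi → sikusi   (o→u after a consonant, before a consonant other than r, m, n, p, b, f, v)
So the Vusole cognate is 'sikusi'.

sikusi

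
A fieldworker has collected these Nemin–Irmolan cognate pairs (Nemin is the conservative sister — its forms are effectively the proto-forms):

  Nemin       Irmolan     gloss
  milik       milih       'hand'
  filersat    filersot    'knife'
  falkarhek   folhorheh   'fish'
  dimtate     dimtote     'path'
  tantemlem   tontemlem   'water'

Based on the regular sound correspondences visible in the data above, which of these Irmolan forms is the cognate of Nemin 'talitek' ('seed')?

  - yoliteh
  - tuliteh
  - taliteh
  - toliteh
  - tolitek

toliteh

filersat ~ filersot, falkarhek ~ folhorheh — Nemin a corresponds to Irmolan o after a consonant, before a consonant other than r, m, n, p, b, f, v.
milik ~ milih, falkarhek ~ folhorheh — Nemin k corresponds to Irmolan h word-finally.
Applying these to Nemin 'talitek':
  talitek → tolitek   (a→o after a consonant, before a consonant other than r, m, n, p, b, f, v)
  tolitek → toliteh   (k→h word-finally)
So the Irmolan cognate is 'toliteh'.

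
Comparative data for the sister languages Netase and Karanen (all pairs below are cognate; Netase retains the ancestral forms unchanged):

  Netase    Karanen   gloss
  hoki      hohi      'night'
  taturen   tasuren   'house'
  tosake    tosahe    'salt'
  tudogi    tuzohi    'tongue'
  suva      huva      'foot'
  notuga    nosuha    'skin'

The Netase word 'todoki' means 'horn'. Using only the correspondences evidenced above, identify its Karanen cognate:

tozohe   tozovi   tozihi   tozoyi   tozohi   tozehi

tudogi ~ tuzohi — Netase d corresponds to Karanen z between vowels (before a back vowel).
hoki ~ hohi — Netase k corresponds to Karanen h between vowels (before a front vowel).
Applying these to Netase 'todoki':
  todoki → tozoki   (d→z between vowels (before a back vowel))
  tozoki → tozohi   (k→h between vowels (before a front vowel))
So the Karanen cognate is 'tozohi'.

tozohi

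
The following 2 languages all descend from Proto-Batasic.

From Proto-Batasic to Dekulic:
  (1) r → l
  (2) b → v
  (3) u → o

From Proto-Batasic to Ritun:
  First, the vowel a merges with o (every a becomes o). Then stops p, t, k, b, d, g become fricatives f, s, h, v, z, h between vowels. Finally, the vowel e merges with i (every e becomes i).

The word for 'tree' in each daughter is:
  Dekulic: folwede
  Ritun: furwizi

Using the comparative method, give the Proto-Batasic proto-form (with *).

Position 6: Dekulic has d, Ritun has z. Dekulic preserves d here (none of its changes turn any other segment into d), so the proto-segment is *d.
Position 3: Dekulic has l, Ritun has r. Ritun preserves r here (none of its changes turn any other segment into r), so the proto-segment is *r.
This points to *furwede. Verify forward in each daughter:
Dekulic: start from *furwede.
  rule 1 (unconditioned shift): furwede → fulwede
  rule 2: no change — fulwede
  rule 3 (vowel merger): fulwede → folwede
  ⇒ Dekulic folwede
Ritun: *furwede > furweze > furwizi  (by intervocalic lenition, vowel merger)
Only *furwede yields all of Dekulic folwede, Ritun furwizi.

*furwede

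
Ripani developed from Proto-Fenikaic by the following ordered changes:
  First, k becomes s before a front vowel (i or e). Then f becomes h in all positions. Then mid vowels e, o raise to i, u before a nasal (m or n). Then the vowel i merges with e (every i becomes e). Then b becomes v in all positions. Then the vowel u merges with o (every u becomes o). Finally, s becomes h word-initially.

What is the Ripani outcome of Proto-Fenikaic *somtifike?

homtehese

Ripani: start from *somtifike.
  rule 1 (palatalisation): somtifike → somtifise
  rule 2 (unconditioned shift): somtifise → somtihise
  rule 3 (pre-nasal raising): somtihise → sumtihise
  rule 4 (vowel merger): sumtihise → sumtehese
  rule 5: no change — sumtehese
  rule 6 (vowel merger): sumtehese → somtehese
  rule 7 (debuccalisation): somtehese → homtehese
  ⇒ Ripani homtehese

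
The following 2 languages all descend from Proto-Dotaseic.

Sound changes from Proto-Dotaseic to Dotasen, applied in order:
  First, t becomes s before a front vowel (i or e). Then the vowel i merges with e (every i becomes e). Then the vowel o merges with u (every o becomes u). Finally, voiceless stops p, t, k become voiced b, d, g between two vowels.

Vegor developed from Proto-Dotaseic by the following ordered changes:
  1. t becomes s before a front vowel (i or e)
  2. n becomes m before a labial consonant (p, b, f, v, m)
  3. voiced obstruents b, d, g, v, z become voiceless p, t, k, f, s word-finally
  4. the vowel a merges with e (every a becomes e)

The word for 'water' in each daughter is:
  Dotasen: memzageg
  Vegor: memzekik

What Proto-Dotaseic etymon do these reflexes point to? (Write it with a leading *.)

*memzakig

Position 5: Dotasen has a, Vegor has e. Dotasen preserves a here (none of its changes turn any other segment into a), so the proto-segment is *a.
Position 8: Dotasen has g, Vegor has k. Taking the neighbouring segments as reconstructed: Dotasen g can only go back to *g; Vegor k could go back to *k or *g — the one source consistent with every daughter is *g.
Position 6: Dotasen has g, Vegor has k. Taking the neighbouring segments as reconstructed: Dotasen g could go back to *k or *g; Vegor k can only go back to *k — the one source consistent with every daughter is *k.
Continuing position by position gives *memzakig; check it forward:
Dotasen: *memzakig > memzakeg > memzageg  (by vowel merger, intervocalic voicing)
Vegor: start from *memzakig.
  rule 1: no change — memzakig
  rule 2: no change — memzakig
  rule 3 (final devoicing): memzakig → memzakik
  rule 4 (vowel merger): memzakik → memzekik
  ⇒ Vegor memzekik
Only *memzakig yields all of Dotasen memzageg, Vegor memzekik.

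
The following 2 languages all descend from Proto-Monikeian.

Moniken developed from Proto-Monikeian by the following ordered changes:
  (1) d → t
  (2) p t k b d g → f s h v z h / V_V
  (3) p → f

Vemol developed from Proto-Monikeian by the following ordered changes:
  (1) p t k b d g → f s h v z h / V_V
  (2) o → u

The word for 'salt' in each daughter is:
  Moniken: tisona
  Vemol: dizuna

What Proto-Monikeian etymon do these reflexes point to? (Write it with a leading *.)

*didona

Position 1: Moniken has t, Vemol has d. Vemol preserves d here (none of its changes turn any other segment into d), so the proto-segment is *d.
Position 4: Moniken has o, Vemol has u. Moniken preserves o here (none of its changes turn any other segment into o), so the proto-segment is *o.
Continuing position by position gives *didona; check it forward:
Moniken: *didona > titona > tisona  (by unconditioned shift, intervocalic lenition)
Vemol: start from *didona.
  rule 1 (intervocalic lenition): didona → dizona
  rule 2 (vowel merger): dizona → dizuna
  ⇒ Vemol dizuna
Only *didona yields all of Moniken tisona, Vemol dizuna.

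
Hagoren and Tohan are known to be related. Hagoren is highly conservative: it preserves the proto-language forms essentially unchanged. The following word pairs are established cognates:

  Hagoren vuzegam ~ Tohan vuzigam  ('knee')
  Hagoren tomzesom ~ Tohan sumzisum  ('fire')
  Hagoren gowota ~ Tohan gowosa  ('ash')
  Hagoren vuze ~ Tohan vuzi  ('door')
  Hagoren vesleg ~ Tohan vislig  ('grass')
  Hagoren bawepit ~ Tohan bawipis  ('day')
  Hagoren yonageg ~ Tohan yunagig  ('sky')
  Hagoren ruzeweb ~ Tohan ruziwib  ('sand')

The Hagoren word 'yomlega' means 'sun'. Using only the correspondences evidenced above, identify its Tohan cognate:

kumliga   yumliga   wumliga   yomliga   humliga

yumliga

tomzesom ~ sumzisum — Hagoren o corresponds to Tohan u after a consonant, before a nasal.
vuzegam ~ vuzigam, tomzesom ~ sumzisum — Hagoren e corresponds to Tohan i after a consonant, before a consonant other than r, m, n, p, b, f, v.
Applying these to Hagoren 'yomlega':
  yomlega → yumlega   (o→u after a consonant, before a nasal)
  yumlega → yumliga   (e→i after a consonant, before a consonant other than r, m, n, p, b, f, v)
So the Tohan cognate is 'yumliga'.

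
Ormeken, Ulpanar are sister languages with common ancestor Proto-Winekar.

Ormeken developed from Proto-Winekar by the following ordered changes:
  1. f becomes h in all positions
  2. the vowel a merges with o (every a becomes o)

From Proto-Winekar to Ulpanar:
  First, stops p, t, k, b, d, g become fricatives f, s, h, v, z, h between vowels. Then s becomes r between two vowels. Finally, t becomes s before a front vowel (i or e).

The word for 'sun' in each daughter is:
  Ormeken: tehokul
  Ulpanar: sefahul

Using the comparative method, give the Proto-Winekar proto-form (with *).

Position 5: Ormeken has k, Ulpanar has h. Ormeken preserves k here (none of its changes turn any other segment into k), so the proto-segment is *k.
Position 1: Ormeken has t, Ulpanar has s. Ormeken preserves t here (none of its changes turn any other segment into t), so the proto-segment is *t.
Continuing position by position gives *tefakul; check it forward:
Ormeken: start from *tefakul.
  rule 1 (unconditioned shift): tefakul → tehakul
  rule 2 (vowel merger): tehakul → tehokul
  ⇒ Ormeken tehokul
Ulpanar: *tefakul > tefahul > sefahul  (by intervocalic lenition, palatalisation)
*tefakul is the unique common source.

*tefakul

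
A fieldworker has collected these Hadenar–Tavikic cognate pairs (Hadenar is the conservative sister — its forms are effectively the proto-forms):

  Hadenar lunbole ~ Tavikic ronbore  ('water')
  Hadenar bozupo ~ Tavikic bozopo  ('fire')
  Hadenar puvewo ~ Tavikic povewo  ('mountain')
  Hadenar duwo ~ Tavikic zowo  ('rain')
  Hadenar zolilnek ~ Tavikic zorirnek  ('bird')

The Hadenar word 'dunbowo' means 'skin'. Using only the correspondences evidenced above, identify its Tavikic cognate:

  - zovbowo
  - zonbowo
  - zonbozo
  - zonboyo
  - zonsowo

zonbowo

duwo ~ zowo — Hadenar d corresponds to Tavikic z word-initially before a back vowel.
lunbole ~ ronbore — Hadenar u corresponds to Tavikic o after a consonant, before a nasal.
Applying these to Hadenar 'dunbowo':
  dunbowo → zunbowo   (d→z word-initially before a back vowel)
  zunbowo → zonbowo   (u→o after a consonant, before a nasal)
So the Tavikic cognate is 'zonbowo'.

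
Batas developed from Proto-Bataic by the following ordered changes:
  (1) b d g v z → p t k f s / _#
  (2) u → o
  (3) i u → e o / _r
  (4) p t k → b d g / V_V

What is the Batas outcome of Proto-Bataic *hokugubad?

hogogobat

Batas: *hokugubad > hokugubat > hokogobat > hogogobat  (by final devoicing, vowel merger, intervocalic voicing)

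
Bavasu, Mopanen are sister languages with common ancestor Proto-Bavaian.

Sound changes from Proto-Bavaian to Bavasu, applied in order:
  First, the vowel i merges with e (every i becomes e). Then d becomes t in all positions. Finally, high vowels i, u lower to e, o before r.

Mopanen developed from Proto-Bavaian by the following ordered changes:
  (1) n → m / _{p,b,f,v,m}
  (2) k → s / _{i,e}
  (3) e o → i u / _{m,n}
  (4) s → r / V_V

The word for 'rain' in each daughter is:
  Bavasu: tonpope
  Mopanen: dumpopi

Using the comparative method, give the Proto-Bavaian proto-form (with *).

Position 2: Bavasu has o, Mopanen has u. Taking the neighbouring segments as reconstructed: Bavasu o can only go back to *o; Mopanen u could go back to *o or *u — the one source consistent with every daughter is *o.
Position 7: Bavasu has e, Mopanen has i. Taking the neighbouring segments as reconstructed: Bavasu e could go back to *e or *i; Mopanen i can only go back to *i — the one source consistent with every daughter is *i.
Position 3: Bavasu has n, Mopanen has m. Bavasu preserves n here (none of its changes turn any other segment into n), so the proto-segment is *n.
Continuing position by position gives *donpopi; check it forward:
Bavasu: start from *donpopi.
  rule 1 (vowel merger): donpopi → donpope
  rule 2 (unconditioned shift): donpope → tonpope
  rule 3: no change — tonpope
  ⇒ Bavasu tonpope
Mopanen: start from *donpopi.
  rule 1 (nasal place assimilation): donpopi → dompopi
  rule 2: no change — dompopi
  rule 3 (pre-nasal raising): dompopi → dumpopi
  rule 4: no change — dumpopi
  ⇒ Mopanen dumpopi
Only *donpopi yields all of Bavasu tonpope, Mopanen dumpopi.

*donpopi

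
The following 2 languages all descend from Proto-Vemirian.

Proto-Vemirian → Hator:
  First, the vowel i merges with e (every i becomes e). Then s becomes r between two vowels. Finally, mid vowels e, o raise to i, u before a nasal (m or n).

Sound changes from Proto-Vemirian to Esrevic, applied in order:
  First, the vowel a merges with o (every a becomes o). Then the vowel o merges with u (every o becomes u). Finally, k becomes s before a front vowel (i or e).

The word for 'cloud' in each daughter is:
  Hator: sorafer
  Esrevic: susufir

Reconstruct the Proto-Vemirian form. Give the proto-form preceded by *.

Position 6: Hator has e, Esrevic has i. Esrevic preserves i here (none of its changes turn any other segment into i), so the proto-segment is *i.
Position 4: Hator has a, Esrevic has u. Hator preserves a here (none of its changes turn any other segment into a), so the proto-segment is *a.
This points to *sosafir. Verify forward in each daughter:
Hator: *sosafir > sosafer > sorafer  (by vowel merger, rhotacism)
Esrevic: *sosafir
  sosafir → sosofir   [vowel merger]
  sosofir → susufir   [vowel merger]
  susufir (rule 3 does not apply)
  giving Esrevic susufir.
*sosafir is the unique common source.

*sosafir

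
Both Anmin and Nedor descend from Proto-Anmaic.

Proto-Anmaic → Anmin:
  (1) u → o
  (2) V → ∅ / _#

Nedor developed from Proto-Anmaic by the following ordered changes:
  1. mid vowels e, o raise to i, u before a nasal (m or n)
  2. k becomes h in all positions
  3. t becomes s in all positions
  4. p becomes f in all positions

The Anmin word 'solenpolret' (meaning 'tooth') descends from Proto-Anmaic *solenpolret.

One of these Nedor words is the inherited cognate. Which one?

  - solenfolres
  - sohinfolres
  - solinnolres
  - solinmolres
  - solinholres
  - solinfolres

solinfolres

Nedor: start from *solenpolret.
  rule 1 (pre-nasal raising): solenpolret → solinpolret
  rule 2: no change — solinpolret
  rule 3 (unconditioned shift): solinpolret → solinpolres
  rule 4 (unconditioned shift): solinpolres → solinfolres
  ⇒ Nedor solinfolres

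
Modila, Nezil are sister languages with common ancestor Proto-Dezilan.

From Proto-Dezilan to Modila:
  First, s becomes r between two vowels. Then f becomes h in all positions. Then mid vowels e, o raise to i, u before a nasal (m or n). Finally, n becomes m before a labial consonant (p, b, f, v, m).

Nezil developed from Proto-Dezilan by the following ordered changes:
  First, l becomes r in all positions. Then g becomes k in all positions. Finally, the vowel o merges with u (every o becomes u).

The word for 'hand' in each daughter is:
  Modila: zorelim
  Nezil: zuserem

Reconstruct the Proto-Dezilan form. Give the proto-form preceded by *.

Position 6: Modila has i, Nezil has e. Nezil preserves e here (none of its changes turn any other segment into e), so the proto-segment is *e.
Position 2: Modila has o, Nezil has u. Modila preserves o here (none of its changes turn any other segment into o), so the proto-segment is *o.
Position 3: Modila has r, Nezil has s. Nezil preserves s here (none of its changes turn any other segment into s), so the proto-segment is *s.
This points to *zoselem. Verify forward in each daughter:
Modila: start from *zoselem.
  rule 1 (rhotacism): zoselem → zorelem
  rule 2: no change — zorelem
  rule 3 (pre-nasal raising): zorelem → zorelim
  rule 4: no change — zorelim
  ⇒ Modila zorelim
Nezil: *zoselem
  zoselem → zoserem   [unconditioned shift]
  zoserem (rule 2 does not apply)
  zoserem → zuserem   [vowel merger]
  giving Nezil zuserem.
*zoselem is the unique common source.

*zoselem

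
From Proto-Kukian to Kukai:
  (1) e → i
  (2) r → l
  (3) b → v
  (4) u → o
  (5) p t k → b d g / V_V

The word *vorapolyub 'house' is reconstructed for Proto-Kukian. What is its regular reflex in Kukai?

Kukai: *vorapolyub > volapolyub > volapolyuv > volapolyov > volabolyov  (by unconditioned shift, unconditioned shift, vowel merger, intervocalic voicing)

volabolyov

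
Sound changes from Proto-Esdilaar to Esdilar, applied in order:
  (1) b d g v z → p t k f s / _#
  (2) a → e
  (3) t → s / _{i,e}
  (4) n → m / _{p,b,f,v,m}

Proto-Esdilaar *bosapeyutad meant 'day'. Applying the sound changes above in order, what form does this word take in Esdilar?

bosepeyuset

Esdilar: *bosapeyutad > bosapeyutat > bosepeyutet > bosepeyuset  (by final devoicing, vowel merger, palatalisation)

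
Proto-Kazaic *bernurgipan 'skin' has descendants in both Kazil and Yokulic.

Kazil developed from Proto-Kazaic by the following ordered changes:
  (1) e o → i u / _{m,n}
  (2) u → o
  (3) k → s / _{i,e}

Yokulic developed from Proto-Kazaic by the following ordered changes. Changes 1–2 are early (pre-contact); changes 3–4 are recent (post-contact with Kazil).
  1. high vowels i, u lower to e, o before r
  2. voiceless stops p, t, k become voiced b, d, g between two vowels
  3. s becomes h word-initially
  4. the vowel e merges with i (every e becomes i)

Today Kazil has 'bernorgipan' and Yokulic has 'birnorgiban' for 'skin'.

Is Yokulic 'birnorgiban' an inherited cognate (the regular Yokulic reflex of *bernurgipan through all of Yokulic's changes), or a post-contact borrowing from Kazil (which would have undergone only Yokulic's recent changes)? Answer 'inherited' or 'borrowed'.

If inherited, *bernurgipan would pass through all of Yokulic's changes:
Yokulic: *bernurgipan
  bernurgipan → bernorgipan   [pre-rhotic lowering]
  bernorgipan → bernorgiban   [intervocalic voicing]
  bernorgiban (rule 3 does not apply)
  bernorgiban → birnorgiban   [vowel merger]
  giving Yokulic birnorgiban.
If borrowed from Kazil 'bernorgipan' after the early changes, it would undergo only the recent ones:
  rule 3 (debuccalisation): no change (bernorgipan)
  rule 4 (vowel merger): bernorgipan → birnorgipan
  ⇒ as a loan: birnorgipan
Yokulic 'birnorgiban' matches the inherited outcome exactly, so it is an inherited cognate, not a loan.

inherited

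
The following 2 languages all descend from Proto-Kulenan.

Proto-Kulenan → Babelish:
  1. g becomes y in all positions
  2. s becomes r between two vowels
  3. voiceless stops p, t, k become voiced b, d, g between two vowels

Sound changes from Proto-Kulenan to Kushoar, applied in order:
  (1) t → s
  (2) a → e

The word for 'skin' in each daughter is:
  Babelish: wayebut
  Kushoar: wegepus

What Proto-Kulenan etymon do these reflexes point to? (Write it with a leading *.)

*wageput

Position 5: Babelish has b, Kushoar has p. Kushoar preserves p here (none of its changes turn any other segment into p), so the proto-segment is *p.
Position 7: Babelish has t, Kushoar has s. Babelish preserves t here (none of its changes turn any other segment into t), so the proto-segment is *t.
Position 3: Babelish has y, Kushoar has g. Kushoar preserves g here (none of its changes turn any other segment into g), so the proto-segment is *g.
This points to *wageput. Verify forward in each daughter:
Babelish: *wageput > wayeput > wayebut  (by unconditioned shift, intervocalic voicing)
Kushoar: *wageput
  wageput → wagepus   [unconditioned shift]
  wagepus → wegepus   [vowel merger]
  giving Kushoar wegepus.
No other proto-form is consistent with every reflex, so the reconstruction is *wageput.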